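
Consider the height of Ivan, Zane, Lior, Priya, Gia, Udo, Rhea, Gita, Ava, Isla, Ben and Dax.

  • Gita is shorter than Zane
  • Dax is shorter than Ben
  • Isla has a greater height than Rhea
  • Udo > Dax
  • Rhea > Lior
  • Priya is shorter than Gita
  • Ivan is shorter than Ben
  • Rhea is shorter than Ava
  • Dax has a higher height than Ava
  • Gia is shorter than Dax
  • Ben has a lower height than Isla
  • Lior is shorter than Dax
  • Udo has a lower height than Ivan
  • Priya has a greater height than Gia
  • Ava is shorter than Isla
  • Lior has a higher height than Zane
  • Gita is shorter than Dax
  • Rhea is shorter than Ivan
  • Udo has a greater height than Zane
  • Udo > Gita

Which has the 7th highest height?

Rhea

Chaining the given pairs: Gia < Priya < Gita < Zane < Lior < Rhea < Ava < Dax < Udo < Ivan < Ben < Isla.
Counting 7 from the largest end gives Rhea.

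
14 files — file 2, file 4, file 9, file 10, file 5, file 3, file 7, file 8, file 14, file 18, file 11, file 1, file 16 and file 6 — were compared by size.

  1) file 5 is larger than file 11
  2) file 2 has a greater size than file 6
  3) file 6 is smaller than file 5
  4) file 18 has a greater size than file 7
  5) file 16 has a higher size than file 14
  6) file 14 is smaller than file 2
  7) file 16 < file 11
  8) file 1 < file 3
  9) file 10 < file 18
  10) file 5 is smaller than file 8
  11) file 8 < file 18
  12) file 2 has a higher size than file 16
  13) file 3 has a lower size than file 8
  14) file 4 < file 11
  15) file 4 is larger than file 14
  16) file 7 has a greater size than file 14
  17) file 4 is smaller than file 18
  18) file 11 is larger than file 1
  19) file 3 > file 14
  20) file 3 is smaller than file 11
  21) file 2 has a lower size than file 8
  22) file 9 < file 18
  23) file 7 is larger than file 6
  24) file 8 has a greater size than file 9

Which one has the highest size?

file 18

file 9 is not greatest since file 9 < file 18; file 14 is not greatest since file 14 < file 3; file 1 is not greatest since file 1 < file 11; file 3 is not greatest since file 3 < file 8; file 16 is not greatest since file 16 < file 11; file 6 is not greatest since file 6 < file 2; file 10 is not greatest since file 10 < file 18; file 4 is not greatest since file 4 < file 18; file 11 is not greatest since file 11 < file 5; file 5 is not greatest since file 5 < file 8; file 2 is not greatest since file 2 < file 8; file 7 is not greatest since file 7 < file 18; file 8 is not greatest since file 8 < file 18.
Only file 18 has nothing above it, so file 18 is the highest size.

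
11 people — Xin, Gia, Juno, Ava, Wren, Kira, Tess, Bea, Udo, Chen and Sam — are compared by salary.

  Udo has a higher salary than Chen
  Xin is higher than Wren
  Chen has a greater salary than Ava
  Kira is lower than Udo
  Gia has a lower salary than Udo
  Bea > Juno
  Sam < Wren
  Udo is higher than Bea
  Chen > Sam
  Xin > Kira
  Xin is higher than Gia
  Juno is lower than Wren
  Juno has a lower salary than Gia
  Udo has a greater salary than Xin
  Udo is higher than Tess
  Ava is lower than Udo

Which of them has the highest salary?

Sam is not greatest since Sam < Wren; Juno is not greatest since Juno < Gia; Gia is not greatest since Gia < Xin; Wren is not greatest since Wren < Xin; Ava is not greatest since Ava < Udo; Bea is not greatest since Bea < Udo; Kira is not greatest since Kira < Xin; Xin is not greatest since Xin < Udo; Tess is not greatest since Tess < Udo; Chen is not greatest since Chen < Udo.
Only Udo has nothing above it, so Udo is the highest salary.

Udo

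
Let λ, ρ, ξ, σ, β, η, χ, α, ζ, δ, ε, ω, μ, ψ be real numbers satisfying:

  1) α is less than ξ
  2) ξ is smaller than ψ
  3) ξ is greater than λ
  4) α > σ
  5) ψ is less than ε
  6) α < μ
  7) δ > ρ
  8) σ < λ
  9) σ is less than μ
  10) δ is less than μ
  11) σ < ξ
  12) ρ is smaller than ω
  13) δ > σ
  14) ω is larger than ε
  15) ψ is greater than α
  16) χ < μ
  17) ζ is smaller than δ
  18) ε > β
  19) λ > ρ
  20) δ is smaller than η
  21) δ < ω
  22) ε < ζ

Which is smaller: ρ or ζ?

ρ

Chaining the given relations: ρ < λ < ξ < ψ < ε < ζ.
So ρ < ζ; ρ is the smaller of the two.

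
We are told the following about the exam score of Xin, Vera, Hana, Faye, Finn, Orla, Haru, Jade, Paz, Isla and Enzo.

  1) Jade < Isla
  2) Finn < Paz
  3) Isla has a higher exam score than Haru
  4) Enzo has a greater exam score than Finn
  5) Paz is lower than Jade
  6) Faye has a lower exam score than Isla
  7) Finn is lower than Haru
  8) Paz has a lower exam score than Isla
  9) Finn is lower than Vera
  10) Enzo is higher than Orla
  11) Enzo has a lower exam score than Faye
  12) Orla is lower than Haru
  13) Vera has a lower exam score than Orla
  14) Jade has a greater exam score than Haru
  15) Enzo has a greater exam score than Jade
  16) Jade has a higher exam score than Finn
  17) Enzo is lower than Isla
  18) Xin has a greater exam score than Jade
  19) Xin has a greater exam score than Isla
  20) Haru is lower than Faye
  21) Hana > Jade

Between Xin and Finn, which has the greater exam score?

Finn < Vera < Orla < Haru < Jade < Enzo < Faye < Isla < Xin, by transitivity through Vera, Orla, Haru, Jade, Enzo, Faye, Isla.
So Finn < Xin; Xin is the higher of the two.

Xin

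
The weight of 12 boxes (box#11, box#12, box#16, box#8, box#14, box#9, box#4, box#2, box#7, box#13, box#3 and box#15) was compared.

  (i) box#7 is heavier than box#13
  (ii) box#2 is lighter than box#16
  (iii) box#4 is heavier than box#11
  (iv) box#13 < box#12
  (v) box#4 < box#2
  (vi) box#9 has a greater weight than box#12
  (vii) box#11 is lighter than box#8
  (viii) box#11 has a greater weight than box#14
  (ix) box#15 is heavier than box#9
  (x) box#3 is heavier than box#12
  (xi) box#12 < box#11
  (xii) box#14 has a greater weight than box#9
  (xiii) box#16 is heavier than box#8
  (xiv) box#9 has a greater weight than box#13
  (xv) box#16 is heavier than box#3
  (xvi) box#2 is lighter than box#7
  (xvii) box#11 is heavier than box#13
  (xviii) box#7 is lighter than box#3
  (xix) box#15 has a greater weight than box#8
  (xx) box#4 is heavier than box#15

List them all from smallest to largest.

box#13 < box#12 < box#9 < box#14 < box#11 < box#8 < box#15 < box#4 < box#2 < box#7 < box#3 < box#16

The consecutive links are each given: box#13 < box#12; box#12 < box#9; box#9 < box#14; box#14 < box#11; box#11 < box#8; box#8 < box#15; box#15 < box#4; box#4 < box#2; box#2 < box#7; box#7 < box#3; box#3 < box#16.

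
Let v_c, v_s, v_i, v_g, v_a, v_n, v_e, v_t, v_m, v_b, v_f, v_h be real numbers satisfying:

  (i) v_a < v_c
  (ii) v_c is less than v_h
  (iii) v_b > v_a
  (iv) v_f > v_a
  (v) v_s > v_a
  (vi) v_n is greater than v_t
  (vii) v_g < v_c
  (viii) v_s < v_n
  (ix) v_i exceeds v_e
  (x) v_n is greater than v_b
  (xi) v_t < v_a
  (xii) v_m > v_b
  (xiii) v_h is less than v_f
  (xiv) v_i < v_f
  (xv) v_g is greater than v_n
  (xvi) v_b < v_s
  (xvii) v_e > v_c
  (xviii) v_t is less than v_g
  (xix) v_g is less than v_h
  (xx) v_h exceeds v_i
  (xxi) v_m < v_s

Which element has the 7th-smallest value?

v_g

The consecutive relations fix a unique order: v_t < v_a < v_b < v_m < v_s < v_n < v_g < v_c < v_e < v_i < v_h < v_f.
The 7th smallest is v_g.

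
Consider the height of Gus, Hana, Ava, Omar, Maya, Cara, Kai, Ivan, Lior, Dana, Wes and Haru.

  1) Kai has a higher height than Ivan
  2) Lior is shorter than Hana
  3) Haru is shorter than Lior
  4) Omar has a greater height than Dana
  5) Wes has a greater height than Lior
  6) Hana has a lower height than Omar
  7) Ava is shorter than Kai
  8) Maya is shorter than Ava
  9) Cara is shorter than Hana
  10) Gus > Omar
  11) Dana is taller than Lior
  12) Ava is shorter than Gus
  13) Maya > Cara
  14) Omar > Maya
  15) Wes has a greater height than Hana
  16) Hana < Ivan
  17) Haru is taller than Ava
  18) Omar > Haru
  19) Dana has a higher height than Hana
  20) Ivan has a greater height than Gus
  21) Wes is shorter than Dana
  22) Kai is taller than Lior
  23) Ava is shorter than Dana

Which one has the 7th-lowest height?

Piecing the relations together gives one ordering: Cara < Maya < Ava < Haru < Lior < Hana < Wes < Dana < Omar < Gus < Ivan < Kai.
Counting 7 from the smallest end gives Wes.

Wes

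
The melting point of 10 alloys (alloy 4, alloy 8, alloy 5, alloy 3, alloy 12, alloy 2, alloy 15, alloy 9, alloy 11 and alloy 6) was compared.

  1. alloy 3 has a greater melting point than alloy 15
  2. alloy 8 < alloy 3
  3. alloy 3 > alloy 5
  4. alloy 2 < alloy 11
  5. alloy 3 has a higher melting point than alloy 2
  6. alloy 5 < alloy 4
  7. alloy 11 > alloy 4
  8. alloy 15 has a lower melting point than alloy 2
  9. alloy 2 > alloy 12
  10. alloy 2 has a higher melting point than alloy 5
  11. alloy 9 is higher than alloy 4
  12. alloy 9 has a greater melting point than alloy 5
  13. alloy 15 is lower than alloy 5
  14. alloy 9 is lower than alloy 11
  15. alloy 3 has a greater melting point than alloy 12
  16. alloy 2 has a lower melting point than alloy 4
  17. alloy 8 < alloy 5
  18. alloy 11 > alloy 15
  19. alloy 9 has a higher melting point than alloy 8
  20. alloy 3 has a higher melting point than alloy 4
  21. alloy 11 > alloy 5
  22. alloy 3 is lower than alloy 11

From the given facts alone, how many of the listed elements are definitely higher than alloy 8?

6

From alloy 8 the given relations immediately reach alloy 5, alloy 3, alloy 9.
From those, alloy 2, alloy 4, alloy 11 — 6 in total.
Nothing else is reachable above alloy 8; 6 in all.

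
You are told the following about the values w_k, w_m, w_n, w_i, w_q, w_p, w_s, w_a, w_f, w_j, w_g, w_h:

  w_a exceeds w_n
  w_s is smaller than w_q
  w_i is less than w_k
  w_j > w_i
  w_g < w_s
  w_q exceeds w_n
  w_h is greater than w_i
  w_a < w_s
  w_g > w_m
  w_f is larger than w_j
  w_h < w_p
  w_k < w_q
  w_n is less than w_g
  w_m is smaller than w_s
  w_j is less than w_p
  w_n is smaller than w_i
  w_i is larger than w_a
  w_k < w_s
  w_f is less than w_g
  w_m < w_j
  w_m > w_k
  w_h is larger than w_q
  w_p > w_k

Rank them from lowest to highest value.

Nothing is placed below w_n, so it is least; from there w_n < w_a; w_a < w_i; w_i < w_k; w_k < w_m; w_m < w_j; w_j < w_f; w_f < w_g; w_g < w_s; w_s < w_q; w_q < w_h; w_h < w_p, each given directly.

w_n < w_a < w_i < w_k < w_m < w_j < w_f < w_g < w_s < w_q < w_h < w_p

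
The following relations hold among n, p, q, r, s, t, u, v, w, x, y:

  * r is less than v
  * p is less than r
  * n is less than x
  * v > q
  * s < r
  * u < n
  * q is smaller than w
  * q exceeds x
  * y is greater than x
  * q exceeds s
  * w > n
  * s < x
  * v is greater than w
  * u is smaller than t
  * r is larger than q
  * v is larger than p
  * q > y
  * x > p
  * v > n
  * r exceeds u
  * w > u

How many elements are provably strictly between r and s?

3

The relations place s below r. An element lies strictly between them when it is forced above s and also forced below r.
Above s: {x, y, q, w, v}. Below r: {u, n, p, x, y, q}.
Intersection: {x, y, q} — 3.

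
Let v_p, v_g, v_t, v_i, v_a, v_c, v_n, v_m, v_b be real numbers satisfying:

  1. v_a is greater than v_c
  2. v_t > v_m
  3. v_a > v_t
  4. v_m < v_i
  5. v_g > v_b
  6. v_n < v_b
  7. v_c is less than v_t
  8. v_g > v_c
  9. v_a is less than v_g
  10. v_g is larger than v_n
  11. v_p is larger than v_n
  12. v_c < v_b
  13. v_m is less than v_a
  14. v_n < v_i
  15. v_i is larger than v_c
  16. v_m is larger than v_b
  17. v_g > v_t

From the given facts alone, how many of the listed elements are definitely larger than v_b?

Directly above v_b: v_m, v_g.
One step further: v_t, v_a, v_i (5 so far).
Nothing else is reachable above v_b; 5 in all.

5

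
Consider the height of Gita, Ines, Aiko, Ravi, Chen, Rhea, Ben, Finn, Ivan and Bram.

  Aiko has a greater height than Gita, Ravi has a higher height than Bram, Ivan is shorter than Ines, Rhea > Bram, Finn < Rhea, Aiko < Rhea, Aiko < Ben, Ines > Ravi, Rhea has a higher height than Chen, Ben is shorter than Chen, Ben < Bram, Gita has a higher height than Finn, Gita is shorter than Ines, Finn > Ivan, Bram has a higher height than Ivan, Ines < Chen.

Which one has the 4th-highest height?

Ravi

Piecing the relations together gives one ordering: Ivan < Finn < Gita < Aiko < Ben < Bram < Ravi < Ines < Chen < Rhea.
Counting 4 from the largest end gives Ravi.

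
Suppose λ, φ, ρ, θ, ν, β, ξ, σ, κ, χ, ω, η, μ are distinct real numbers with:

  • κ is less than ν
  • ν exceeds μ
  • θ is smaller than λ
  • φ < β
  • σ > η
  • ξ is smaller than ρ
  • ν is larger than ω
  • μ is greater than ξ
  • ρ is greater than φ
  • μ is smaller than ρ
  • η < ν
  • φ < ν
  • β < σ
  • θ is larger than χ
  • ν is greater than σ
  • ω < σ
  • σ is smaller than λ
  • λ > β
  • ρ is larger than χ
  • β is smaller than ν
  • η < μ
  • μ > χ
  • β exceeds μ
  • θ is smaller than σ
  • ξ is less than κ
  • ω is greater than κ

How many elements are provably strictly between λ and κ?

Chaining upward from κ reaches: ω, σ, ν.
Chaining downward from λ reaches: ξ, χ, θ, ω, φ, η, μ, β, σ.
Strictly between κ and λ are those in both lists: ω, σ — 2 elements.

2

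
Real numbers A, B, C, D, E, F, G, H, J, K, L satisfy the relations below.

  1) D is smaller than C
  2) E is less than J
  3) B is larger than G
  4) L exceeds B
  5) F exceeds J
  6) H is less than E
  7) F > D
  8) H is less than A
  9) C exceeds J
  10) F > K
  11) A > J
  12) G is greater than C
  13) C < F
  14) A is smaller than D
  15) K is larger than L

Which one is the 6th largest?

The consecutive relations fix a unique order: H < E < J < A < D < C < G < B < L < K < F.
The 6th largest is C.

C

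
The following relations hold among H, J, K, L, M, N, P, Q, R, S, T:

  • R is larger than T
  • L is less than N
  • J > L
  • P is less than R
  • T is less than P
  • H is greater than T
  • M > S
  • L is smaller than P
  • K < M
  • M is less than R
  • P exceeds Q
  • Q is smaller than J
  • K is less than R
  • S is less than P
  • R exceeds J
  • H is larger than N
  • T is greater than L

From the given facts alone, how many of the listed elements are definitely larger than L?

6

From L the given relations immediately reach N, J, T, P.
From those, H, R — 6 in total.
No other element is forced above L by the given relations, so the count is 6.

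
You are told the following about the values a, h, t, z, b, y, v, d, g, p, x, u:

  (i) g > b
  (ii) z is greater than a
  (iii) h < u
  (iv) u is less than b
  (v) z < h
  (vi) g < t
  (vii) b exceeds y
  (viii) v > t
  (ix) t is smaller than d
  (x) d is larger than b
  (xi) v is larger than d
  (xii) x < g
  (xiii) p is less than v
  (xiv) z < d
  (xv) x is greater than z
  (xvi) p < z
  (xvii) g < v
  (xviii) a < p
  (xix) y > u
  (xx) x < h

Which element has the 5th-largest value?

Piecing the relations together gives one ordering: a < p < z < x < h < u < y < b < g < t < d < v.
The 5th largest is b.

b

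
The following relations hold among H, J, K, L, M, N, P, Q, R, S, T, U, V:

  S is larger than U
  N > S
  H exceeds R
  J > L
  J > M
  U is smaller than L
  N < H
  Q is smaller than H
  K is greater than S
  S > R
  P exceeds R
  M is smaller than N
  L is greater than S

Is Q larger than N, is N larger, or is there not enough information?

undetermined

Following every chain through Q: above Q we get H.
N is not reached, and no chain runs the other way from N to Q.
So the given relations leave the order of Q and N undetermined.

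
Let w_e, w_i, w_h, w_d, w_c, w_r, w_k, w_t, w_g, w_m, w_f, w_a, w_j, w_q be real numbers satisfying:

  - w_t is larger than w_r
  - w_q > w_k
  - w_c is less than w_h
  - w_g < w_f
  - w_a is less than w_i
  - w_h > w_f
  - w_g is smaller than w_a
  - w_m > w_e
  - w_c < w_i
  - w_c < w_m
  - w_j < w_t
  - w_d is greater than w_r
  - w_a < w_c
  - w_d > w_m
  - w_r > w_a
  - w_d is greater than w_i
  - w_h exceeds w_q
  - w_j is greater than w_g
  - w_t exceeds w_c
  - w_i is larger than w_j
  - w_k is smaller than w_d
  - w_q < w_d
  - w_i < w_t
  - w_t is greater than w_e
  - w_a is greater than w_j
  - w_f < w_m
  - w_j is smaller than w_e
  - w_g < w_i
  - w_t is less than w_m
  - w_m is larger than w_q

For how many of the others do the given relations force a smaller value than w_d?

12

From w_d the given relations immediately reach w_k, w_q, w_r, w_i, w_m.
From those, w_g, w_j, w_f, w_e, w_a, w_c, w_t — 12 in total.
No other element is forced below w_d by the given relations, so the count is 12.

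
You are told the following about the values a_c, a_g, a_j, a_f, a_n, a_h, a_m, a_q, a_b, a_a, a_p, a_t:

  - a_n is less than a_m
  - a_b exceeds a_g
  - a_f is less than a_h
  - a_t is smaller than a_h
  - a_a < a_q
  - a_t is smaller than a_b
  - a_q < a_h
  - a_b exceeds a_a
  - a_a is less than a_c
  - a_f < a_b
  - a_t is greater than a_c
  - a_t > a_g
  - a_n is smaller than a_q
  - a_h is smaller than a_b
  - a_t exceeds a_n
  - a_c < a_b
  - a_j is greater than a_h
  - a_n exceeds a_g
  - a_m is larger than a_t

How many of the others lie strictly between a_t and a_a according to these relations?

1

Chaining upward from a_a reaches: a_c, a_q, a_h, a_b, a_j, a_m.
Chaining downward from a_t reaches: a_g, a_n, a_c.
Strictly between a_a and a_t are those in both lists: a_c — 1 element.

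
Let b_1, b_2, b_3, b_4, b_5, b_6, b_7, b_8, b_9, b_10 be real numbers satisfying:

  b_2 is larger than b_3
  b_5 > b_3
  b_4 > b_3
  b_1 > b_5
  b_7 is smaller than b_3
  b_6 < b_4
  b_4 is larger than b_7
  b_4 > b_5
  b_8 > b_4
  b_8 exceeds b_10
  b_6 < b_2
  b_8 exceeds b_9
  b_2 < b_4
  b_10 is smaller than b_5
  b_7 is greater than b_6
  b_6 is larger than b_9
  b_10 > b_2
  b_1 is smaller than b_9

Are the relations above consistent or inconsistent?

inconsistent

Chaining the given relations yields b_1 < b_9 < b_6 < b_7 < b_3 < b_2 < b_10 < b_5, so b_1 < b_5. But one relation states b_5 < b_1. These cannot both hold.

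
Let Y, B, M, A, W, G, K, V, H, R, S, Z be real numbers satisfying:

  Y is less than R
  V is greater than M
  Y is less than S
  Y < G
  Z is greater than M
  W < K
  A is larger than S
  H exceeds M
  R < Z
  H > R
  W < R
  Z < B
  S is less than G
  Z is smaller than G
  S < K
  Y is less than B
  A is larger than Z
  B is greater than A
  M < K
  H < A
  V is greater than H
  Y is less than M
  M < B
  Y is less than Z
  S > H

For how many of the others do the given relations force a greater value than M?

Directly above M: H, V, Z, K, B.
One step further: S, A, G (8 so far).
No other element is forced above M by the given relations, so the count is 8.

8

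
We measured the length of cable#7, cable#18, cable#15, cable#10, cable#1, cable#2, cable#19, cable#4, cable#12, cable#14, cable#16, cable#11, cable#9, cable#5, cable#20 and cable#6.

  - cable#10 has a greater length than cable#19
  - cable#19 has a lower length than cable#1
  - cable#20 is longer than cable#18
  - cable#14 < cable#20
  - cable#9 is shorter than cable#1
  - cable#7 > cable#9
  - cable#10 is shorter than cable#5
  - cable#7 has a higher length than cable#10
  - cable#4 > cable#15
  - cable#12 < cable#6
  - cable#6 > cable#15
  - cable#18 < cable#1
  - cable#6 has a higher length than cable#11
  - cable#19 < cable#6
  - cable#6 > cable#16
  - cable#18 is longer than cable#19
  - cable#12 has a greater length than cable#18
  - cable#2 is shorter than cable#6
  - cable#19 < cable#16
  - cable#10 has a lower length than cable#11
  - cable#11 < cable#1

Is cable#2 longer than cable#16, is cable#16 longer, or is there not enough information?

Following every chain through cable#2: above cable#2 we get cable#6.
cable#16 is not reached, and no chain runs the other way from cable#16 to cable#2.
So the given relations leave the order of cable#2 and cable#16 undetermined.

undetermined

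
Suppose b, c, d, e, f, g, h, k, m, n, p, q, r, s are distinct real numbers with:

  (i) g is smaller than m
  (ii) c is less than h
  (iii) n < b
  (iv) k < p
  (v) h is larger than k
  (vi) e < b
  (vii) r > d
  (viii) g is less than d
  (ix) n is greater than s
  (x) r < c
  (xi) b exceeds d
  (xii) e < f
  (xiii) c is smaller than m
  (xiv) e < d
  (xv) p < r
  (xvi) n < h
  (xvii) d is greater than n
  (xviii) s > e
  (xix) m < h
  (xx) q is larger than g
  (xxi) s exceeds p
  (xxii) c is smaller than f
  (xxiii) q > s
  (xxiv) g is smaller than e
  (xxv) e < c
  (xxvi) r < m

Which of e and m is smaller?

Chaining the given relations: e < s < n < d < r < c < m.
So e < m; e is the smaller of the two.

e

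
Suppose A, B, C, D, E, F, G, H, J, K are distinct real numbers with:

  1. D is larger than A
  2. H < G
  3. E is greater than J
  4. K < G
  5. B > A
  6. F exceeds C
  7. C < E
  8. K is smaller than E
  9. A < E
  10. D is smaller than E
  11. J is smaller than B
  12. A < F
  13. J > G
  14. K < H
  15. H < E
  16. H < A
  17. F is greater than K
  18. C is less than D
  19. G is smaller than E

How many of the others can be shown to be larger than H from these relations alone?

The elements the relations force above H are A, F, G, D, J, B, E — no chain reaches any other.
That is 7.

7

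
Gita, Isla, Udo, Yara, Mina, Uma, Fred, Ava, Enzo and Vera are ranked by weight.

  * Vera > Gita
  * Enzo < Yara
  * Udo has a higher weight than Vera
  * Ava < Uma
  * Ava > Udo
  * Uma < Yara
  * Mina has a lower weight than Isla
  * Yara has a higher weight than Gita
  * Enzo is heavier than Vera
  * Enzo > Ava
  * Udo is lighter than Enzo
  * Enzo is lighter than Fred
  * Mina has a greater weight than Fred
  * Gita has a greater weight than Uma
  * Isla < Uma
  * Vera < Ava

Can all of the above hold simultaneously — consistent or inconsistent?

inconsistent

Chaining the given relations yields Vera < Udo < Ava < Enzo < Fred < Mina < Isla < Uma < Gita, so Vera < Gita. But one relation states Gita < Vera. These cannot both hold.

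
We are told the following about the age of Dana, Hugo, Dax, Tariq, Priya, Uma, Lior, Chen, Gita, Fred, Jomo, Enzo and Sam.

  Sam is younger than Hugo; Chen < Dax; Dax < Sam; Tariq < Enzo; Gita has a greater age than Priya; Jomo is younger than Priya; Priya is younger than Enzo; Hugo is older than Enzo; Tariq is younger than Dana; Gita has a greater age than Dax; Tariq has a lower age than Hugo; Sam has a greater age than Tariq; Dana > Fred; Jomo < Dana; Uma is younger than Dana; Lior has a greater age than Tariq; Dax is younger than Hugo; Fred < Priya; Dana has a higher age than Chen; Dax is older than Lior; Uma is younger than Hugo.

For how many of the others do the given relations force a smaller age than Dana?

5

The elements the relations force below Dana are Uma, Tariq, Chen, Fred, Jomo — no chain reaches any other.
That is 5.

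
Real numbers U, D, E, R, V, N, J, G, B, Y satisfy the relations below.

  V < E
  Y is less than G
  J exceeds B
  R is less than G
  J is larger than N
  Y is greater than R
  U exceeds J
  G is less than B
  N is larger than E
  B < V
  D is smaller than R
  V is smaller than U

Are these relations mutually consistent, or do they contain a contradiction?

The single ordering D < R < Y < G < B < V < E < N < J < U satisfies every listed relation, so no contradiction arises.

consistent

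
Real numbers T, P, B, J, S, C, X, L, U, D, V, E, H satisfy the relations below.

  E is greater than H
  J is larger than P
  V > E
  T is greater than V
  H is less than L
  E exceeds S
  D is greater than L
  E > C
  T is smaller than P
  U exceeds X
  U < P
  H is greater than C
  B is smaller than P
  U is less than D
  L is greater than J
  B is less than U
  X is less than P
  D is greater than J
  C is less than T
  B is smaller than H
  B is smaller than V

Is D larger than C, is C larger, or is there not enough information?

Link the given pairs in sequence: C < H; H < E; E < V; V < T; T < P; P < J; J < L; L < D.
Chaining these gives C < H < E < V < T < P < J < L < D.
So D is larger.

D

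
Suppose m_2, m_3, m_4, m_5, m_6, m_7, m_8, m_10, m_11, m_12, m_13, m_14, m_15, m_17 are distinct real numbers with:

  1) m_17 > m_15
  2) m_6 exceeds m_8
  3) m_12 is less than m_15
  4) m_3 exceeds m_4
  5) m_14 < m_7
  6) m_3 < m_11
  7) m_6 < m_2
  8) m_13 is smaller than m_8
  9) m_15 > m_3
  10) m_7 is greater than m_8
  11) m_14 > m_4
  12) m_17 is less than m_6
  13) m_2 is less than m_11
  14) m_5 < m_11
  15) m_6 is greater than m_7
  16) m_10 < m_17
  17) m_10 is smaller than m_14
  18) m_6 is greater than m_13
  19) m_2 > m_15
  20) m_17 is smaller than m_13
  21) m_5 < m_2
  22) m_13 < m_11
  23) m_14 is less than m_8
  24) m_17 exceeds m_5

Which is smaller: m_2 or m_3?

m_3 < m_15 and m_15 < m_17 give m_3 < m_17.
Then m_17 < m_13 extends the chain to m_13.
With m_13 < m_8: m_3 < m_15 < m_17 < m_13 < m_8.
With m_8 < m_7: m_3 < m_15 < m_17 < m_13 < m_8 < m_7.
With m_7 < m_6: m_3 < m_15 < m_17 < m_13 < m_8 < m_7 < m_6.
With m_6 < m_2: m_3 < m_15 < m_17 < m_13 < m_8 < m_7 < m_6 < m_2.
So m_3 < m_2; m_3 is the smaller of the two.

m_3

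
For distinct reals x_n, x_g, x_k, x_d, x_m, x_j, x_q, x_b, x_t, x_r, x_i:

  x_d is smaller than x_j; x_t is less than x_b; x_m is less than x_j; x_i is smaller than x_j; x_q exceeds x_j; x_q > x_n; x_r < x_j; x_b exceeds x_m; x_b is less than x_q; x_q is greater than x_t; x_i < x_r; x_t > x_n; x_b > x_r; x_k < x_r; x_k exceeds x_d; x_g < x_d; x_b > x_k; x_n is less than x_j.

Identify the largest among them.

x_q

Chaining downward from x_q: directly below it, x_n, x_t, x_j, x_b; then x_d, x_m, x_i, x_k, x_r; then x_g.
That covers every other element, and nothing is given above x_q, so x_q is the largest.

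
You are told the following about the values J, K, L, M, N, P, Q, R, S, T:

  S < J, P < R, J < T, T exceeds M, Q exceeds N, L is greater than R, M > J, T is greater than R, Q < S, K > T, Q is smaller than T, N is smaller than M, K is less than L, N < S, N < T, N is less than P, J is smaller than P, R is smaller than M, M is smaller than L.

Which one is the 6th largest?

Chaining the given pairs: N < Q < S < J < P < R < M < T < K < L.
Counting 6 from the largest end gives P.

P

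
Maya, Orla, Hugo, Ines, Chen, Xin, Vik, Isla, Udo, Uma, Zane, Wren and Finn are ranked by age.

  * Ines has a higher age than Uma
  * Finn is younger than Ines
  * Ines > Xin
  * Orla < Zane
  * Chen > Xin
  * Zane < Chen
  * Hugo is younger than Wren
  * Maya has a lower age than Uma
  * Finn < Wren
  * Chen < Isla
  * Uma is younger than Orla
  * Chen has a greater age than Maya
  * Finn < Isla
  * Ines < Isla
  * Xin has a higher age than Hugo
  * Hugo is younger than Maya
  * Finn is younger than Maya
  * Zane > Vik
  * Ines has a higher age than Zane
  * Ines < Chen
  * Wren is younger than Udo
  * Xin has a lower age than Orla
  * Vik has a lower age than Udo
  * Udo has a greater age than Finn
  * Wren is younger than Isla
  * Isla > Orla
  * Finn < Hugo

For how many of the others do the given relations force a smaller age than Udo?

From Udo the given relations immediately reach Finn, Vik, Wren.
From those, Hugo — 4 in total.
No other element is forced below Udo by the given relations, so the count is 4.

4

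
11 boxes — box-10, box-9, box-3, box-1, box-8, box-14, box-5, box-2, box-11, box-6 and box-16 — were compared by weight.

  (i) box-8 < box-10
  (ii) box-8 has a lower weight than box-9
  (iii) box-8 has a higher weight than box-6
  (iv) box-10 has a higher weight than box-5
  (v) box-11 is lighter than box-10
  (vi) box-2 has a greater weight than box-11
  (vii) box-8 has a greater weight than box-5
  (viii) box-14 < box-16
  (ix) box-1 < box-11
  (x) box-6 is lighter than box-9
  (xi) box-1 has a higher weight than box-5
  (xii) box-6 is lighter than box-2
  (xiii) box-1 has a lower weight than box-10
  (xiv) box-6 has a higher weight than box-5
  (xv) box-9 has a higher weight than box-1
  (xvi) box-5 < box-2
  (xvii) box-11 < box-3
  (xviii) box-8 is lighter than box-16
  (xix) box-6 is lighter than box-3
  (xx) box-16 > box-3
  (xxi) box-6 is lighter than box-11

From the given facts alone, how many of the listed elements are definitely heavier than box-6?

7

Directly above box-6: box-8, box-11, box-3, box-2, box-9.
One step further: box-16, box-10 (7 so far).
No other element is forced above box-6 by the given relations, so the count is 7.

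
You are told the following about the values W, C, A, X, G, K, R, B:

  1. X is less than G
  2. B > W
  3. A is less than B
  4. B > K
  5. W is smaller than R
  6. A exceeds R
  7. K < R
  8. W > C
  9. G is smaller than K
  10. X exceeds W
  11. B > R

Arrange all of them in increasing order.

The consecutive links are each given: C < W; W < X; X < G; G < K; K < R; R < A; A < B.

C < W < X < G < K < R < A < B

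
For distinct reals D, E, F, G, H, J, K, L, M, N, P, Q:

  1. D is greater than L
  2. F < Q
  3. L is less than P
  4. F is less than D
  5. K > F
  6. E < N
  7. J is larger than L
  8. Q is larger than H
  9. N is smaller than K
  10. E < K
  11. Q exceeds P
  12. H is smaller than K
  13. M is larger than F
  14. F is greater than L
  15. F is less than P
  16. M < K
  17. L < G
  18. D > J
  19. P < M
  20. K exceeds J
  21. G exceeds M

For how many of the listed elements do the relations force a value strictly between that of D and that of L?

2

The relations place L below D. An element lies strictly between them when it is forced above L and also forced below D.
Above L: {J, F, P, M, G, Q, K}. Below D: {J, F}.
Intersection: {J, F} — 2.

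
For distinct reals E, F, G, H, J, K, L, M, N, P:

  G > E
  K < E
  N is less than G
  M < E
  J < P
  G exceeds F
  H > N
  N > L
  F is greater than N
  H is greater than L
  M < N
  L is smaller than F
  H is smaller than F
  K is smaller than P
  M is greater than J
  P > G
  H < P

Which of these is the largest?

P

J is not greatest since J < P; L is not greatest since L < N; M is not greatest since M < N; N is not greatest since N < G; K is not greatest since K < P; E is not greatest since E < G; H is not greatest since H < F; F is not greatest since F < G; G is not greatest since G < P.
Only P has nothing above it, so P is the largest.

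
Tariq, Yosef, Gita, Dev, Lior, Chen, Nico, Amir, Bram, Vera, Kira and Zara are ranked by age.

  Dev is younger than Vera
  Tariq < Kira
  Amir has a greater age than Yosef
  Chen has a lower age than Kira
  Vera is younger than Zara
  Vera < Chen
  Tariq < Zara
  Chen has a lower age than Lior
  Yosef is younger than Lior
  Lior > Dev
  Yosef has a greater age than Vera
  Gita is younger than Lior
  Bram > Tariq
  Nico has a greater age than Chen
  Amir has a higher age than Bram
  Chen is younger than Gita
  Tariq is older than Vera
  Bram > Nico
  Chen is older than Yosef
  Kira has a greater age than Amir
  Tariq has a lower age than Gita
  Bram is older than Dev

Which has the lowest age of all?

Vera is not least since Dev < Vera; Yosef is not least since Vera < Yosef; Tariq is not least since Vera < Tariq; Zara is not least since Tariq < Zara; Chen is not least since Yosef < Chen; Gita is not least since Chen < Gita; Nico is not least since Chen < Nico; Bram is not least since Dev < Bram; Lior is not least since Chen < Lior; Amir is not least since Yosef < Amir; Kira is not least since Amir < Kira.
Only Dev has nothing below it, so Dev is the lowest age.

Dev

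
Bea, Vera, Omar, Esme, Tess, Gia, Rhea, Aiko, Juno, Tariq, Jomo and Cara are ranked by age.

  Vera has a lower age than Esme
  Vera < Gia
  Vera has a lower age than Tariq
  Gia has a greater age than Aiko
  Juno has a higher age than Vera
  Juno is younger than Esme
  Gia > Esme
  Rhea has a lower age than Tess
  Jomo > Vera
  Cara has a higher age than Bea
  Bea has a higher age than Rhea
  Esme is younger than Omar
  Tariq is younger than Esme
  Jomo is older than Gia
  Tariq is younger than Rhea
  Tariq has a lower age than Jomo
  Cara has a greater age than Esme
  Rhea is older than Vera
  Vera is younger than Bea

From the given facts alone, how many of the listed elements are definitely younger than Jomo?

The elements the relations force below Jomo are Vera, Aiko, Tariq, Juno, Esme, Gia — no chain reaches any other.
That is 6.

6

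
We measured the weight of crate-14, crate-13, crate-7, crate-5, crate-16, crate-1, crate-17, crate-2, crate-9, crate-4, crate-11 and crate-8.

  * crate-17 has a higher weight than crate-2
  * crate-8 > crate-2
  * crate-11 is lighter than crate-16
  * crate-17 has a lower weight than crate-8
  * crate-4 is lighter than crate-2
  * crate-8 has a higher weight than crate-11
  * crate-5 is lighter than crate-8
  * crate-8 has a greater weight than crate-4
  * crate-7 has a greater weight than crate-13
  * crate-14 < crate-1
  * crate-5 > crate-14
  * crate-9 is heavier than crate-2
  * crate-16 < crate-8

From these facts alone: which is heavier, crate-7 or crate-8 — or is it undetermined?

Following every chain through crate-7: below crate-7 we get crate-13.
crate-8 is not reached, and no chain runs the other way from crate-8 to crate-7.
So the given relations leave the order of crate-7 and crate-8 undetermined.

undetermined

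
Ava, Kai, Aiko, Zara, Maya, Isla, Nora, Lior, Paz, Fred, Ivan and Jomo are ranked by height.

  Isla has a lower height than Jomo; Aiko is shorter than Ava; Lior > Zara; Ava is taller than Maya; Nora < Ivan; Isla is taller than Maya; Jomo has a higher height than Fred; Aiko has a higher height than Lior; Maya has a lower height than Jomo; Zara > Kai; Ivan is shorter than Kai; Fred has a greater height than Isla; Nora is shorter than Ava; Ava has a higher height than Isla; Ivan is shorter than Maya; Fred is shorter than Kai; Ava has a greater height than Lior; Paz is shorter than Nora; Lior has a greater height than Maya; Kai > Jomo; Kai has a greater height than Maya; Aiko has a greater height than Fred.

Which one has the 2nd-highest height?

Aiko

Chaining the given pairs: Paz < Nora < Ivan < Maya < Isla < Fred < Jomo < Kai < Zara < Lior < Aiko < Ava.
The 2nd largest is Aiko.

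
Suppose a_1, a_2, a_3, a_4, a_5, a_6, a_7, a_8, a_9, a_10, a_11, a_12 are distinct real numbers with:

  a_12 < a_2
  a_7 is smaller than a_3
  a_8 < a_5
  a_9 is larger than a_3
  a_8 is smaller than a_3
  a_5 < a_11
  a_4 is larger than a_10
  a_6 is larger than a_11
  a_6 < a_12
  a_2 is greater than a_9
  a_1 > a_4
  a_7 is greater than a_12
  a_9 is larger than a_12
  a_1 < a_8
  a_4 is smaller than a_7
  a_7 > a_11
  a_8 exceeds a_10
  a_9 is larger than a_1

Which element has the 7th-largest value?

a_11

Chaining the given pairs: a_10 < a_4 < a_1 < a_8 < a_5 < a_11 < a_6 < a_12 < a_7 < a_3 < a_9 < a_2.
The 7th largest is a_11.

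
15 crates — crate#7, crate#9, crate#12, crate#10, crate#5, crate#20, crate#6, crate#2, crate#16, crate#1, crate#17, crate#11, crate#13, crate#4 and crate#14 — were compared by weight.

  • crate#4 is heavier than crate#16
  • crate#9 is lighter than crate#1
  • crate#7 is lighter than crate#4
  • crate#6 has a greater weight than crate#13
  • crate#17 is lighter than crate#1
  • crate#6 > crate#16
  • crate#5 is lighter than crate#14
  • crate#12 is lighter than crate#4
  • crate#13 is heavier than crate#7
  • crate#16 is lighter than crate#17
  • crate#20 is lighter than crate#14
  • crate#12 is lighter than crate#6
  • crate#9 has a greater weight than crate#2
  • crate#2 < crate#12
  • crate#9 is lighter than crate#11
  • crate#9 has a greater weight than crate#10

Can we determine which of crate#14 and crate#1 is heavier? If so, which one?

Following every chain through crate#1: below crate#1 we get crate#16, crate#2, crate#10, crate#17, crate#9.
crate#14 is not reached, and no chain runs the other way from crate#14 to crate#1.
So the given relations leave the order of crate#1 and crate#14 undetermined.

undetermined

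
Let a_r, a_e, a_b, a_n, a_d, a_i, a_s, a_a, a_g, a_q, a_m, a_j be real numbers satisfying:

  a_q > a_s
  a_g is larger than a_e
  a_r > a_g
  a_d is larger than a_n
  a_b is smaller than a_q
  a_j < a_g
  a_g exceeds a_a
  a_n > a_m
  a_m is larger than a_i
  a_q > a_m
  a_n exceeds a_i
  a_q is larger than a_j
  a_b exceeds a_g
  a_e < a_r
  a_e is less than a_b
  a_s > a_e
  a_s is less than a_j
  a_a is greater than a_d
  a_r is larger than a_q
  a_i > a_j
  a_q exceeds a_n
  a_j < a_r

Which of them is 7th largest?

a_n

Chaining the given pairs: a_e < a_s < a_j < a_i < a_m < a_n < a_d < a_a < a_g < a_b < a_q < a_r.
Counting 7 from the largest end gives a_n.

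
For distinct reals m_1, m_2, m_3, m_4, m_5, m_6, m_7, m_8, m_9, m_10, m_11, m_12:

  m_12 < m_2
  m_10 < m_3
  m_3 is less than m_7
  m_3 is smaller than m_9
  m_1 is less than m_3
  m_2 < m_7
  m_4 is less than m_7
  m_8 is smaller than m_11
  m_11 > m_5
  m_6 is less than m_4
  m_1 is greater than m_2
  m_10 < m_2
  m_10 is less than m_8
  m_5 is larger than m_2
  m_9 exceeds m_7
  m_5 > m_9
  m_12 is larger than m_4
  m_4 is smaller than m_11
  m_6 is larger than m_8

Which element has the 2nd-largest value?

m_5

The consecutive relations fix a unique order: m_10 < m_8 < m_6 < m_4 < m_12 < m_2 < m_1 < m_3 < m_7 < m_9 < m_5 < m_11.
Counting 2 from the largest end gives m_5.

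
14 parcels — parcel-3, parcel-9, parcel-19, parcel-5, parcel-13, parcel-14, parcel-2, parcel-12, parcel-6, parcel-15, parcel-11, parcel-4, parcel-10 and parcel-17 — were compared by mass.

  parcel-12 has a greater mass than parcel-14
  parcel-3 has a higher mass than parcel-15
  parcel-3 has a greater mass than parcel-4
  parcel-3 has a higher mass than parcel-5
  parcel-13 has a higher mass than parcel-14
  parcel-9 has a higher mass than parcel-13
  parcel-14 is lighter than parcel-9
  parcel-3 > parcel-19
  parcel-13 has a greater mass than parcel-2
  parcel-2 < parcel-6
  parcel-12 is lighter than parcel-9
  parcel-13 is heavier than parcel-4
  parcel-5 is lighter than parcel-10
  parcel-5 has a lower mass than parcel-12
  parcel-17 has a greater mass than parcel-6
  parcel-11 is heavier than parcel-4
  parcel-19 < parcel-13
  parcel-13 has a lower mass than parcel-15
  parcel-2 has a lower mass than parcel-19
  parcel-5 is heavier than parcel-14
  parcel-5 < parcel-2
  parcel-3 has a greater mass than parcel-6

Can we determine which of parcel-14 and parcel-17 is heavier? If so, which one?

The relevant relations are parcel-14 < parcel-5; parcel-5 < parcel-2; parcel-2 < parcel-6; parcel-6 < parcel-17.
Chaining these gives parcel-14 < parcel-5 < parcel-2 < parcel-6 < parcel-17.
So parcel-17 is heavier.

parcel-17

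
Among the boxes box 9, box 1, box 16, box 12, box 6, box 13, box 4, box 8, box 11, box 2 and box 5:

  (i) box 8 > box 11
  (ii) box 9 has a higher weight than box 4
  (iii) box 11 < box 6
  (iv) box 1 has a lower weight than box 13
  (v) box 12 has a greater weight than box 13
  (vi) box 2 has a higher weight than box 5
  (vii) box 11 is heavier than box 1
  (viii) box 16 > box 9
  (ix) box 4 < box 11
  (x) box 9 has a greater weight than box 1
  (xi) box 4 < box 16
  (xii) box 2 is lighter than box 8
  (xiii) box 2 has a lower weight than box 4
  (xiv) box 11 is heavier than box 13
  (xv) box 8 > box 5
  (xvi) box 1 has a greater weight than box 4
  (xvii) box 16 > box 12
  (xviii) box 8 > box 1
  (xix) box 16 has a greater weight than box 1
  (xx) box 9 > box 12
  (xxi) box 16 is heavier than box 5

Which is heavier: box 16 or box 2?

box 16

box 2 < box 4 and box 4 < box 1 give box 2 < box 1.
With box 1 < box 13: box 2 < box 4 < box 1 < box 13.
With box 13 < box 12: box 2 < box 4 < box 1 < box 13 < box 12.
With box 12 < box 16: box 2 < box 4 < box 1 < box 13 < box 12 < box 16.
So box 2 < box 16; box 16 is the heavier of the two.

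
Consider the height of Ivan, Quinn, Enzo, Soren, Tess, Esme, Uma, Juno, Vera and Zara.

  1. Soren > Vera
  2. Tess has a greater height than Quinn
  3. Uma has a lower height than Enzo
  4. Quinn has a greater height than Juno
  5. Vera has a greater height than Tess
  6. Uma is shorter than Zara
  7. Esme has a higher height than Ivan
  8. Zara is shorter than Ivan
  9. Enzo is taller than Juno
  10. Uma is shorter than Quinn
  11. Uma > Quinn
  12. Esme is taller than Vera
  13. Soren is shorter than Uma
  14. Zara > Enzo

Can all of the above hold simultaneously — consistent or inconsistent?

inconsistent

We have Uma < Quinn stated directly, yet also Quinn < Tess < Vera < Soren < Uma by chaining the others — so Quinn < Uma. Contradiction.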